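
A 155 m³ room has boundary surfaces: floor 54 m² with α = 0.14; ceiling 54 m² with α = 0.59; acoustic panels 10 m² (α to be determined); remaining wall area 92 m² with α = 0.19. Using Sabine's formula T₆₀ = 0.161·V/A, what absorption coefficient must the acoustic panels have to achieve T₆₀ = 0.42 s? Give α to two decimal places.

A = 0.161·V/T₆₀ = 0.161·155/0.42 = 59.42 m² sabins.
Absorption from the other surfaces = 54·0.14 + 54·0.59 + 92·0.19 = 56.90 m², so the acoustic panels must supply 2.52 m² over 10 m².
α = 2.52/10 = 0.252.

0.25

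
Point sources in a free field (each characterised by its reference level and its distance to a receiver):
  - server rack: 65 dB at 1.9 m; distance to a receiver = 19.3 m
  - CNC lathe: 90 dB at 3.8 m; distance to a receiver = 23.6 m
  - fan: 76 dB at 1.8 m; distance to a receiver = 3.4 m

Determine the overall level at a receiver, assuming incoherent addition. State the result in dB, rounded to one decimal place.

First find each source's level at the receiver (point-source: −20·log₁₀(r/r_ref)), then combine on an intensity basis.
server rack: 65 − 20·log₁₀(19.3/1.9) = 65 − 20.14 = 44.86 dB.
CNC lathe: 90 − 20·log₁₀(23.6/3.8) = 90 − 15.86 = 74.14 dB.
fan: 76 − 20·log₁₀(3.4/1.8) = 76 − 5.52 = 70.48 dB.
Σ 10^(L/10) = 3.712e+07 → L_total = 10·log₁₀(3.712e+07) = 75.70 dB.

75.7 dB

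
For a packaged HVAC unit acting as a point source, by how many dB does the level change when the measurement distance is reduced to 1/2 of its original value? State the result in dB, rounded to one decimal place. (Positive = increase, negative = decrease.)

A point source loses 6 dB per doubling of distance; generally ΔL = −20·log₁₀(r₂/r₁).
ΔL = −20·log₁₀(0.5) = +6.02 dB.

+6.0 dB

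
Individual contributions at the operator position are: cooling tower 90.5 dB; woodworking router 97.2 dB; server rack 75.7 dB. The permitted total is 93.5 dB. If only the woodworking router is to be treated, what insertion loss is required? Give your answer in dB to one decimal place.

Everything except the woodworking router sums to 10^(90.5/10) + 10^(75.7/10) = 1.159e+09 in linear terms, 90.64 dB.
The limit corresponds to 10^(93.5/10) = 2.239e+09; subtracting the fixed part leaves 1.080e+09 for the woodworking router, i.e. 90.33 dB.
So the woodworking router must be reduced from 97.2 to 90.33 dB: IL = 6.87 dB.

6.9 dB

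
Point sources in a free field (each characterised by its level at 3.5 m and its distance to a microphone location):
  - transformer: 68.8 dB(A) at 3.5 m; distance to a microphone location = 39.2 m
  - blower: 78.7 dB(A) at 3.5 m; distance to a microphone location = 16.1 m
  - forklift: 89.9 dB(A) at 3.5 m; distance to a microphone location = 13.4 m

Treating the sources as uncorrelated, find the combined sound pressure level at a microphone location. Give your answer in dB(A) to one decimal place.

78.5 dB(A)

Propagate each source to the receiver with L = L_ref − 20·log₁₀(r/r_ref), then add intensities.
transformer: 68.8 − 20·log₁₀(39.2/3.5) = 68.8 − 20.98 = 47.82 dB(A).
blower: 78.7 − 20·log₁₀(16.1/3.5) = 78.7 − 13.26 = 65.44 dB(A).
forklift: 89.9 − 20·log₁₀(13.4/3.5) = 89.9 − 11.66 = 78.24 dB(A).
Σ 10^(L/10) = 7.023e+07 → L_total = 10·log₁₀(7.023e+07) = 78.47 dB(A).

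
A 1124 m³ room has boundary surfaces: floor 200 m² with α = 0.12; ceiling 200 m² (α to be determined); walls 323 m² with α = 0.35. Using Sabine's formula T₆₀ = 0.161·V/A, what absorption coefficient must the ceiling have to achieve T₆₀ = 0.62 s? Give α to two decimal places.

0.77

Required total absorption A = 0.161·1124/0.62 = 291.88 m².
Absorption from the other surfaces = 200·0.12 + 323·0.35 = 137.05 m², so the ceiling must supply 154.83 m² over 200 m².
α = 154.83/200 = 0.774.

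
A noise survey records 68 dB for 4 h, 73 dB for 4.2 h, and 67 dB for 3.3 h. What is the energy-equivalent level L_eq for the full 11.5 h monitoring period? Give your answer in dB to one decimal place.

70.4 dB

The energy average is taken in the linear domain: L_eq = 10·log₁₀[(Σ tᵢ·10^(Lᵢ/10))/T], T = 11.5 h.
Σ tᵢ·10^(Lᵢ/10) = 4·10^(68/10) + 4.2·10^(73/10) + 3.3·10^(67/10) = 1.256e+08.
L_eq = 10·log₁₀(1.256e+08/11.5) = 70.38 dB.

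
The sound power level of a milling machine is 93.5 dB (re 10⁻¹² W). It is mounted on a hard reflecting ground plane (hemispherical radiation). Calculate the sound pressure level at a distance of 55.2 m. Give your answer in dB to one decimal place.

The power spreads over a hemisphere of area 2π·r², so L_p = L_w − 10·log₁₀(2π·r²).
2π·r² = 1.915e+04 m², 10·log₁₀ of that is 42.821 dB.
L_p = 93.5 − 42.821 = 50.68 dB.

50.7 dB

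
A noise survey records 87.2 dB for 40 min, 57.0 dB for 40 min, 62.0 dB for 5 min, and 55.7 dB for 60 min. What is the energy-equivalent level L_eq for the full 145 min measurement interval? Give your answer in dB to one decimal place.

The energy average is taken in the linear domain: L_eq = 10·log₁₀[(Σ tᵢ·10^(Lᵢ/10))/T], T = 145 min.
Σ tᵢ·10^(Lᵢ/10) = 40·10^(87.2/10) + 40·10^(57.0/10) + 5·10^(62.0/10) + 60·10^(55.7/10) = 2.104e+10.
L_eq = 10·log₁₀(2.104e+10/145) = 81.62 dB.

81.6 dB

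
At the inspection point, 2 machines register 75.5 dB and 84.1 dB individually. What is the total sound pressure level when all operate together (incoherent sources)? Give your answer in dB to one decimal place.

84.7 dB

Incoherent sources combine by intensity addition: L_total = 10·log₁₀(Σ 10^(L_i/10)).
Σ 10^(L/10) = 10^(75.5/10) + 10^(84.1/10) = 2.925e+08.
L_total = 10·log₁₀(2.925e+08) = 84.66 dB.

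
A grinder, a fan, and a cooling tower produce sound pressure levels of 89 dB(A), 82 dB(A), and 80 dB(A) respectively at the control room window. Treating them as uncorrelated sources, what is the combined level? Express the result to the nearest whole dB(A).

90 dB(A)

For uncorrelated sources the intensities add, so convert each level to linear form, sum, and take 10·log₁₀ of the total.
Σ 10^(L/10) = 10^(89/10) + 10^(82/10) + 10^(80/10) = 1.053e+09.
L_total = 10·log₁₀(1.053e+09) = 90.22 dB(A).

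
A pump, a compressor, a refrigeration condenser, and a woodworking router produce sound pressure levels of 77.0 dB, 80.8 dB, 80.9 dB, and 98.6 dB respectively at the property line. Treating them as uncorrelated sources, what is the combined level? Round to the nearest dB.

For uncorrelated sources the intensities add, so convert each level to linear form, sum, and take 10·log₁₀ of the total.
Σ 10^(L/10) = 10^(77.0/10) + 10^(80.8/10) + 10^(80.9/10) + 10^(98.6/10) = 7.538e+09.
L_total = 10·log₁₀(7.538e+09) = 98.77 dB.

99 dB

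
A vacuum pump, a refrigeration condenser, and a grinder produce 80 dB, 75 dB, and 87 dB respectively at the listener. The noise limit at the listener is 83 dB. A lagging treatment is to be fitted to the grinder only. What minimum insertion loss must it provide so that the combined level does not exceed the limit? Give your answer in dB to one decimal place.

Everything except the grinder sums to 10^(80/10) + 10^(75/10) = 1.316e+08 in linear terms, 81.19 dB.
To meet 83 dB overall, the treated grinder may contribute at most 10^(83/10) − 1.316e+08 = 6.790e+07, i.e. 78.32 dB.
So the grinder must be reduced from 87 to 78.32 dB: IL = 8.68 dB.

8.7 dB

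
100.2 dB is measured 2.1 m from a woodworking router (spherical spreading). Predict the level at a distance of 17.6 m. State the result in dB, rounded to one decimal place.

For a point source, L₂ = L₁ − 20·log₁₀(r₂/r₁).
L₂ = 100.2 − 20·log₁₀(17.6/2.1) = 100.2 − 18.466 = 81.73 dB.

81.7 dB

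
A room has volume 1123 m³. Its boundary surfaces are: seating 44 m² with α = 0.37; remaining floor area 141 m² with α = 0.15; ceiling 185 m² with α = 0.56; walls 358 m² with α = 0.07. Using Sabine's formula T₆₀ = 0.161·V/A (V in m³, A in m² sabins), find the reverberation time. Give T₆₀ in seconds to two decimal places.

A = Σ Sᵢαᵢ = 44·0.37 + 141·0.15 + 185·0.56 + 358·0.07 = 166.09 m².
T₆₀ = 0.161 × 1123 / 166.09 = 1.089 s.

1.09 s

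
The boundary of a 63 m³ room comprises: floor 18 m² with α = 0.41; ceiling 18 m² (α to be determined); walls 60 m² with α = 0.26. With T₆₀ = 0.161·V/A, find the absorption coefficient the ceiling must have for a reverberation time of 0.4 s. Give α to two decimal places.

0.13

From T₆₀ = 0.161·V/A, the target T₆₀ = 0.4 s needs A = 0.161·63/0.4 = 25.36 m².
Absorption from the other surfaces = 18·0.41 + 60·0.26 = 22.98 m², so the ceiling must supply 2.38 m² over 18 m².
α = 2.38/18 = 0.132.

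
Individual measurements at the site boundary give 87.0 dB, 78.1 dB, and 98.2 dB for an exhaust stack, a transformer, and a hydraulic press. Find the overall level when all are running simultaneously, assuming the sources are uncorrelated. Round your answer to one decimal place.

98.6 dB

For uncorrelated sources the intensities add, so convert each level to linear form, sum, and take 10·log₁₀ of the total.
Σ 10^(L/10) = 10^(87.0/10) + 10^(78.1/10) + 10^(98.2/10) = 7.173e+09.
L_total = 10·log₁₀(7.173e+09) = 98.56 dB.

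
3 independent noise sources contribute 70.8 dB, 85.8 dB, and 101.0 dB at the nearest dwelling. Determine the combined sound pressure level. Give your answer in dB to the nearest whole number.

101 dB

Incoherent sources combine by intensity addition: L_total = 10·log₁₀(Σ 10^(L_i/10)).
Σ 10^(L/10) = 10^(70.8/10) + 10^(85.8/10) + 10^(101.0/10) = 1.298e+10.
L_total = 10·log₁₀(1.298e+10) = 101.13 dB.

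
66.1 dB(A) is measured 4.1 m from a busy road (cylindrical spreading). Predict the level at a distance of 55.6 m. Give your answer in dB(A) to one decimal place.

Cylindrical spreading from a line source gives a 10·log₁₀(r₂/r₁) drop.
L₂ = 66.1 − 10·log₁₀(55.6/4.1) = 66.1 − 11.323 = 54.78 dB(A).

54.8 dB(A)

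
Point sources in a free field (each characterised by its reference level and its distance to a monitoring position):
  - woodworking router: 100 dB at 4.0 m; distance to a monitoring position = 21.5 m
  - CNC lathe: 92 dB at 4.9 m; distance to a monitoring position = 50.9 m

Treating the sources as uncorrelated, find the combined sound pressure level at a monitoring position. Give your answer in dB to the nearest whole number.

Propagate each source to the receiver with L = L_ref − 20·log₁₀(r/r_ref), then add intensities.
woodworking router: 100 − 20·log₁₀(21.5/4.0) = 100 − 14.61 = 85.39 dB.
CNC lathe: 92 − 20·log₁₀(50.9/4.9) = 92 − 20.33 = 71.67 dB.
Σ 10^(L/10) = 3.608e+08 → L_total = 10·log₁₀(3.608e+08) = 85.57 dB.

86 dB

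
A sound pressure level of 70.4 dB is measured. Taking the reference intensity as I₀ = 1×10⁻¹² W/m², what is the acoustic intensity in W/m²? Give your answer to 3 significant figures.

1.10e-05 W/m²

I/I₀ = 10^(70.4/10) = 1.096e+07, so I = 1.096e+07 × 10⁻¹² W/m².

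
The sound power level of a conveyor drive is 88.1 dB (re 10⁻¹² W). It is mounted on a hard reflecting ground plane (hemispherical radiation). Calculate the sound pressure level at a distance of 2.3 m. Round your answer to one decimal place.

72.9 dB

Free-field hemispherical radiation: L_p = L_w − 10·log₁₀(2π·r²), r = 2.3 m.
2π·r² = 33.24 m², 10·log₁₀ of that is 15.216 dB.
L_p = 88.1 − 15.216 = 72.88 dB.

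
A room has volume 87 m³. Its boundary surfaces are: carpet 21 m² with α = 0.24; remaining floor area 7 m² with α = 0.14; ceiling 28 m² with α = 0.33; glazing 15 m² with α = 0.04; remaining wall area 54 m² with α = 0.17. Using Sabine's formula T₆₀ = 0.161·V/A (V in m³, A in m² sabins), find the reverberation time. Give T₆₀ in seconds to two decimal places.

Summing Sᵢαᵢ: 21·0.24 + 7·0.14 + 28·0.33 + 15·0.04 + 54·0.17 = 25.04 m².
T₆₀ = 0.161 × 87 / 25.04 = 0.559 s.

0.56 s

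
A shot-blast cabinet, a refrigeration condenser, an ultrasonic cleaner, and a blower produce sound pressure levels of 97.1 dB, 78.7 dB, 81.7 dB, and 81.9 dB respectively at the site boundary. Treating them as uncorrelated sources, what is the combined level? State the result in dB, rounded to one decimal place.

97.4 dB

For uncorrelated sources the intensities add, so convert each level to linear form, sum, and take 10·log₁₀ of the total.
Σ 10^(L/10) = 10^(97.1/10) + 10^(78.7/10) + 10^(81.7/10) + 10^(81.9/10) = 5.506e+09.
L_total = 10·log₁₀(5.506e+09) = 97.41 dB.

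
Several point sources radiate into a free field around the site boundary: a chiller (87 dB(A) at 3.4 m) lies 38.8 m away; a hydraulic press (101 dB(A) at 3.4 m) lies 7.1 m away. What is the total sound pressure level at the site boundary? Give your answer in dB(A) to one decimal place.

94.6 dB(A)

First find each source's level at the receiver (point-source: −20·log₁₀(r/r_ref)), then combine on an intensity basis.
chiller: 87 − 20·log₁₀(38.8/3.4) = 87 − 21.15 = 65.85 dB(A).
hydraulic press: 101 − 20·log₁₀(7.1/3.4) = 101 − 6.40 = 94.60 dB(A).
Σ 10^(L/10) = 2.891e+09 → L_total = 10·log₁₀(2.891e+09) = 94.61 dB(A).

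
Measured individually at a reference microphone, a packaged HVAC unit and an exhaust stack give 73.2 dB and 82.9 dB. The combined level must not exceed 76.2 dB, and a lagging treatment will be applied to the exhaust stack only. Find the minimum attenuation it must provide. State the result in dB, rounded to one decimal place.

Everything except the exhaust stack sums to 10^(73.2/10) = 2.089e+07 in linear terms, 73.20 dB.
The limit corresponds to 10^(76.2/10) = 4.169e+07; subtracting the fixed part leaves 2.079e+07 for the exhaust stack, i.e. 73.18 dB.
So the exhaust stack must be reduced from 82.9 to 73.18 dB: IL = 9.72 dB.

9.7 dB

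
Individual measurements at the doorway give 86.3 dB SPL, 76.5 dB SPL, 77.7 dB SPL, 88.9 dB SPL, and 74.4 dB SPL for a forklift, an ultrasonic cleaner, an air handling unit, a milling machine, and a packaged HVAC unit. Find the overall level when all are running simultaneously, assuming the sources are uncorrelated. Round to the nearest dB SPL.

91 dB SPL

Incoherent sources combine by intensity addition: L_total = 10·log₁₀(Σ 10^(L_i/10)).
Σ 10^(L/10) = 10^(86.3/10) + 10^(76.5/10) + 10^(77.7/10) + 10^(88.9/10) + 10^(74.4/10) = 1.334e+09.
L_total = 10·log₁₀(1.334e+09) = 91.25 dB SPL.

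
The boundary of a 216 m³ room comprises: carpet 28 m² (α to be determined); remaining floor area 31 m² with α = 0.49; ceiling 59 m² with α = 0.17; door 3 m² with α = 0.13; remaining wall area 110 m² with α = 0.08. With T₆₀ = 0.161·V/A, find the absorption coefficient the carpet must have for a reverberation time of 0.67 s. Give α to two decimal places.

Required total absorption A = 0.161·216/0.67 = 51.90 m².
Absorption from the other surfaces = 31·0.49 + 59·0.17 + 3·0.13 + 110·0.08 = 34.41 m², so the carpet must supply 17.49 m² over 28 m².
α = 17.49/28 = 0.625.

0.62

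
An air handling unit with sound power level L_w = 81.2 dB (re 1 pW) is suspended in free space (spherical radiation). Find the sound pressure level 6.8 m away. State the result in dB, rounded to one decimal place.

L_p = L_w − 10·log₁₀(4π·r²) with r = 6.8 m.
4π·r² = 581.1 m², 10·log₁₀ of that is 27.642 dB.
L_p = 81.2 − 27.642 = 53.56 dB.

53.6 dB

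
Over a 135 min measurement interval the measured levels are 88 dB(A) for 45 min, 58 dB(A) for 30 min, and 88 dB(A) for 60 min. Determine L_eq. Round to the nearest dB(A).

L_eq = 10·log₁₀[(1/T)·Σ tᵢ·10^(Lᵢ/10)] with T = 135 min.
Σ tᵢ·10^(Lᵢ/10) = 45·10^(88/10) + 30·10^(58/10) + 60·10^(88/10) = 6.627e+10.
L_eq = 10·log₁₀(6.627e+10/135) = 86.91 dB(A).

87 dB(A)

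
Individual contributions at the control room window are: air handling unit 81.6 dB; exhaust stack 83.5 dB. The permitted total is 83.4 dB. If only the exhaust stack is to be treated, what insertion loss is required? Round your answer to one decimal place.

Everything except the exhaust stack sums to 10^(81.6/10) = 1.445e+08 in linear terms, 81.60 dB.
To meet 83.4 dB overall, the treated exhaust stack may contribute at most 10^(83.4/10) − 1.445e+08 = 7.423e+07, i.e. 78.71 dB.
Required insertion loss = 83.5 − 78.71 = 4.79 dB.

4.8 dB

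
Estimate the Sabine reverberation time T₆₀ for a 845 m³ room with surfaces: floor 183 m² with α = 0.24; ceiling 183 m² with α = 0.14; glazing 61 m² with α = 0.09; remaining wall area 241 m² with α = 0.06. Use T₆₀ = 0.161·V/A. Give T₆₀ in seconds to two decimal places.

Total absorption A = 183·0.24 + 183·0.14 + 61·0.09 + 241·0.06 = 89.49 m² sabins.
T₆₀ = 0.161·V/A = 0.161·845/89.49 = 1.520 s.

1.52 s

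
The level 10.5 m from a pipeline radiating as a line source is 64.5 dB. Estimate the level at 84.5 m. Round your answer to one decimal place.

55.4 dB

Cylindrical spreading from a line source gives a 10·log₁₀(r₂/r₁) drop.
L₂ = 64.5 − 10·log₁₀(84.5/10.5) = 64.5 − 9.057 = 55.44 dB.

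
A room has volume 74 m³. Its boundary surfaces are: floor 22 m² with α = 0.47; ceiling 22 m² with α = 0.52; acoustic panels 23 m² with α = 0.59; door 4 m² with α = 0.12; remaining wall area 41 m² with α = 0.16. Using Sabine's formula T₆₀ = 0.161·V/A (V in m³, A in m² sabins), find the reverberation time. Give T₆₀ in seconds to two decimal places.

0.28 s

Total absorption A = 22·0.47 + 22·0.52 + 23·0.59 + 4·0.12 + 41·0.16 = 42.39 m² sabins.
T₆₀ = 0.161 × 74 / 42.39 = 0.281 s.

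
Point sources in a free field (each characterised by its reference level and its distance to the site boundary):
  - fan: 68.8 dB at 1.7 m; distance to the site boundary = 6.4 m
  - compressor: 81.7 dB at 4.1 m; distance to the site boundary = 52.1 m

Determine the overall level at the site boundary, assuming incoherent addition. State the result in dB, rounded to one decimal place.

Apply inverse-square spreading to bring every level to the receiver, then sum 10^(L/10).
fan: 68.8 − 20·log₁₀(6.4/1.7) = 68.8 − 11.51 = 57.29 dB.
compressor: 81.7 − 20·log₁₀(52.1/4.1) = 81.7 − 22.08 = 59.62 dB.
Σ 10^(L/10) = 1.451e+06 → L_total = 10·log₁₀(1.451e+06) = 61.62 dB.

61.6 dB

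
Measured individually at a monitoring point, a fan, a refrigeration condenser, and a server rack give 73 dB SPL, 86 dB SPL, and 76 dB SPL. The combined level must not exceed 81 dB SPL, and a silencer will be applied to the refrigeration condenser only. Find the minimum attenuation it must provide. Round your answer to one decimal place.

7.8 dB

Everything except the refrigeration condenser sums to 10^(73/10) + 10^(76/10) = 5.976e+07 in linear terms, 77.76 dB SPL.
The limit corresponds to 10^(81/10) = 1.259e+08; subtracting the fixed part leaves 6.613e+07 for the refrigeration condenser, i.e. 78.20 dB SPL.
Required insertion loss = 86 − 78.20 = 7.80 dB.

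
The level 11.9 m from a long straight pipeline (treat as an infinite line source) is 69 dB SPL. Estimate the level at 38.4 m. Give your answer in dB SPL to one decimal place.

63.9 dB SPL

Cylindrical spreading from a line source gives a 10·log₁₀(r₂/r₁) drop.
L₂ = 69 − 10·log₁₀(38.4/11.9) = 69 − 5.088 = 63.91 dB SPL.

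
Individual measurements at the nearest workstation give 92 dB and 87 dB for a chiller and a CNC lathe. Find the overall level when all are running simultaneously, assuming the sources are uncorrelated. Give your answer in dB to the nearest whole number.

For uncorrelated sources the intensities add, so convert each level to linear form, sum, and take 10·log₁₀ of the total.
Σ 10^(L/10) = 10^(92/10) + 10^(87/10) = 2.086e+09.
L_total = 10·log₁₀(2.086e+09) = 93.19 dB.

93 dB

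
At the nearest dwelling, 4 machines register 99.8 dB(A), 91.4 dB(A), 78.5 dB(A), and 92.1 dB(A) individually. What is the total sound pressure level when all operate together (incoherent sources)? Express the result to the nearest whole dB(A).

101 dB(A)

Incoherent sources combine by intensity addition: L_total = 10·log₁₀(Σ 10^(L_i/10)).
Σ 10^(L/10) = 10^(99.8/10) + 10^(91.4/10) + 10^(78.5/10) + 10^(92.1/10) = 1.262e+10.
L_total = 10·log₁₀(1.262e+10) = 101.01 dB(A).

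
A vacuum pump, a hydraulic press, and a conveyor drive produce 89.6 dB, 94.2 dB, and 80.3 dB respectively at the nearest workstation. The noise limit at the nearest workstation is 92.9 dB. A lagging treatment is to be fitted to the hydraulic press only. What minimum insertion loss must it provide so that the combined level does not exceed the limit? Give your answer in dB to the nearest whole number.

5 dB

Everything except the hydraulic press sums to 10^(89.6/10) + 10^(80.3/10) = 1.019e+09 in linear terms, 90.08 dB.
The limit corresponds to 10^(92.9/10) = 1.950e+09; subtracting the fixed part leaves 9.307e+08 for the hydraulic press, i.e. 89.69 dB.
Required insertion loss = 94.2 − 89.69 = 4.51 dB.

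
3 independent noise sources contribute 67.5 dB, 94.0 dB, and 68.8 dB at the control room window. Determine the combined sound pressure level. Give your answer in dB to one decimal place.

Incoherent sources combine by intensity addition: L_total = 10·log₁₀(Σ 10^(L_i/10)).
Σ 10^(L/10) = 10^(67.5/10) + 10^(94.0/10) + 10^(68.8/10) = 2.525e+09.
L_total = 10·log₁₀(2.525e+09) = 94.02 dB.

94.0 dB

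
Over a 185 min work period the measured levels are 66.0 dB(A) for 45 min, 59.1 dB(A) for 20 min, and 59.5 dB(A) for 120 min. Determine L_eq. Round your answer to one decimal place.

62.1 dB(A)

Weight each interval's intensity by its duration and average over T = 185 min:
Σ tᵢ·10^(Lᵢ/10) = 45·10^(66.0/10) + 20·10^(59.1/10) + 120·10^(59.5/10) = 3.024e+08.
L_eq = 10·log₁₀(3.024e+08/185) = 62.13 dB(A).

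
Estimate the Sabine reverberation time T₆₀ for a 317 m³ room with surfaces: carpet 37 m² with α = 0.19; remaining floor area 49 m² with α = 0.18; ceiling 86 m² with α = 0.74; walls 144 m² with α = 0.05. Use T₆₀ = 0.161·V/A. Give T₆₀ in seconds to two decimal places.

Summing Sᵢαᵢ: 37·0.19 + 49·0.18 + 86·0.74 + 144·0.05 = 86.69 m².
T₆₀ = 0.161 × 317 / 86.69 = 0.589 s.

0.59 s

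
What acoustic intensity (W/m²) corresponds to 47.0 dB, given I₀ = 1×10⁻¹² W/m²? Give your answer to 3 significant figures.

5.01e-08 W/m²

I/I₀ = 10^(47.0/10) = 5.012e+04, so I = 5.012e+04 × 10⁻¹² W/m².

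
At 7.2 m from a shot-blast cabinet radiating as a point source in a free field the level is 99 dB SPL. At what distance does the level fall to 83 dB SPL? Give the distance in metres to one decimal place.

45.4 m

For a point source L₁ − L₂ = 20·log₁₀(r₂/r₁), so r₂ = r₁·10^((L₁−L₂)/20).
r₂ = 7.2·10^((99−83)/20) = 7.2·10^(16.0/20) = 45.43 m.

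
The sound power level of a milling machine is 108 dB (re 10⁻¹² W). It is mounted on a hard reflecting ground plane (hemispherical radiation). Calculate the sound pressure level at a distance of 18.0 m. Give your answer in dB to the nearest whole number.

75 dB

L_p = L_w − 10·log₁₀(2π·r²) with r = 18.0 m.
2π·r² = 2036 m², 10·log₁₀ of that is 33.087 dB.
L_p = 108 − 33.087 = 74.91 dB.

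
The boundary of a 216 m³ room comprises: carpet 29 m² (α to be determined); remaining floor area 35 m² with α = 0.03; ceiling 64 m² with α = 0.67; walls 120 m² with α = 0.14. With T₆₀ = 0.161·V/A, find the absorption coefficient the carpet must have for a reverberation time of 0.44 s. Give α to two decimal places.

0.63

Required total absorption A = 0.161·216/0.44 = 79.04 m².
Absorption from the other surfaces = 35·0.03 + 64·0.67 + 120·0.14 = 60.73 m², so the carpet must supply 18.31 m² over 29 m².
α = 18.31/29 = 0.631.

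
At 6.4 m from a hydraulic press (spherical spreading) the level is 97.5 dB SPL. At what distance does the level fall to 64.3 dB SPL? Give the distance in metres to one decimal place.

The 33.2 dB drop corresponds to a distance ratio of 10^(33.2/20) for a point source.
r₂ = 6.4·10^((97.5−64.3)/20) = 6.4·10^(33.2/20) = 292.54 m.

292.5 m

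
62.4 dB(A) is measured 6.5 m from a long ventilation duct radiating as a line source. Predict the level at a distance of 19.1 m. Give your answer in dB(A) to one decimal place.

57.7 dB(A)

Cylindrical spreading from a line source gives a 10·log₁₀(r₂/r₁) drop.
L₂ = 62.4 − 10·log₁₀(19.1/6.5) = 62.4 − 4.681 = 57.72 dB(A).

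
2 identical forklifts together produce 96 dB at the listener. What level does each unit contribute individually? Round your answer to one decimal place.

93.0 dB

Dividing the total intensity by 2 lowers the level by 10·log₁₀ 2 = 3.010 dB: L₁ = 96 − 3.010.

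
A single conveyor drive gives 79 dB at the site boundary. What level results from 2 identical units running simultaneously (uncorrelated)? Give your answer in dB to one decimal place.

82.0 dB

N identical incoherent sources raise the level by 10·log₁₀ N.
L_total = 79 + 10·log₁₀(2) = 79 + 3.010 = 82.01 dB.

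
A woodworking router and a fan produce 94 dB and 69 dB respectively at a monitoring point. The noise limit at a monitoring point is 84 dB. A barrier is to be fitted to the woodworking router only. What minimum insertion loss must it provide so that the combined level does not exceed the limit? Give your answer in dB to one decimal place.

10.1 dB

The untreated sources together contribute 10^(69/10) = 7.943e+06, i.e. 69.00 dB.
The limit corresponds to 10^(84/10) = 2.512e+08; subtracting the fixed part leaves 2.432e+08 for the woodworking router, i.e. 83.86 dB.
So the woodworking router must be reduced from 94 to 83.86 dB: IL = 10.14 dB.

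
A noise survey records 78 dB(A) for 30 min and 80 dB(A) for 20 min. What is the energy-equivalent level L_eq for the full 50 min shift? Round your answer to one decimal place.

78.9 dB(A)

L_eq = 10·log₁₀[(1/T)·Σ tᵢ·10^(Lᵢ/10)] with T = 50 min.
Σ tᵢ·10^(Lᵢ/10) = 30·10^(78/10) + 20·10^(80/10) = 3.893e+09.
L_eq = 10·log₁₀(3.893e+09/50) = 78.91 dB(A).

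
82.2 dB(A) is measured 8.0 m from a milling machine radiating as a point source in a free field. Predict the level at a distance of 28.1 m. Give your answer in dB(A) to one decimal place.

Spherical spreading from a point source gives a 20·log₁₀(r₂/r₁) drop.
L₂ = 82.2 − 20·log₁₀(28.1/8.0) = 82.2 − 10.912 = 71.29 dB(A).

71.3 dB(A)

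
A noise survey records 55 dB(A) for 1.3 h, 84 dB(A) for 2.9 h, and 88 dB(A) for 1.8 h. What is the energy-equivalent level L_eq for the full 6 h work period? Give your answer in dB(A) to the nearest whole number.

L_eq = 10·log₁₀[(1/T)·Σ tᵢ·10^(Lᵢ/10)] with T = 6 h.
Σ tᵢ·10^(Lᵢ/10) = 1.3·10^(55/10) + 2.9·10^(84/10) + 1.8·10^(88/10) = 1.865e+09.
L_eq = 10·log₁₀(1.865e+09/6) = 84.92 dB(A).

85 dB(A)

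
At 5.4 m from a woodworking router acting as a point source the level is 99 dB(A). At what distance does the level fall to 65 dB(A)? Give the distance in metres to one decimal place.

Point-source spreading drops the level by 20·log₁₀(r₂/r₁); inverting, r₂/r₁ = 10^(ΔL/20).
r₂ = 5.4·10^((99−65)/20) = 5.4·10^(34.0/20) = 270.64 m.

270.6 m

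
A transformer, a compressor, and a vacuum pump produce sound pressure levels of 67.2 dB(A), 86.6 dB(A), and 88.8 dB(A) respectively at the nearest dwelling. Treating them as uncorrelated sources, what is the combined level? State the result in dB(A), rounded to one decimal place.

90.9 dB(A)

Incoherent sources combine by intensity addition: L_total = 10·log₁₀(Σ 10^(L_i/10)).
Σ 10^(L/10) = 10^(67.2/10) + 10^(86.6/10) + 10^(88.8/10) = 1.221e+09.
L_total = 10·log₁₀(1.221e+09) = 90.87 dB(A).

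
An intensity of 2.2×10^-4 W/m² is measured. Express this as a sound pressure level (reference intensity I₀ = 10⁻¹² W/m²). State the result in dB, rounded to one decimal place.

83.4 dB

Dividing by I₀ shifts the exponent by 12: I/I₀ = 2.2×10^8.
L = 10·(0.3424 + 8) = 83.42 dB.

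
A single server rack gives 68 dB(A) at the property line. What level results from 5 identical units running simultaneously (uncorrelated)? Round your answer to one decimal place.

75.0 dB(A)

N identical incoherent sources raise the level by 10·log₁₀ N.
L_total = 68 + 10·log₁₀(5) = 68 + 6.990 = 74.99 dB(A).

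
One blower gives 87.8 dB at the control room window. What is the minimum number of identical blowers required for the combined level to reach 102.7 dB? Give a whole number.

The shortfall is 102.7 − 87.8 = 14.9 dB, and N units add 10·log₁₀ N, so need 10·log₁₀ N ≥ 14.9.
N ≥ 10^(14.9/10) = 30.903, so N = 31.

31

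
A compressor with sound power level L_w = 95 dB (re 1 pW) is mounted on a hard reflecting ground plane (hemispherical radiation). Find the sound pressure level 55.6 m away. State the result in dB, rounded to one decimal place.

The power spreads over a hemisphere of area 2π·r², so L_p = L_w − 10·log₁₀(2π·r²).
2π·r² = 1.942e+04 m², 10·log₁₀ of that is 42.883 dB.
L_p = 95 − 42.883 = 52.12 dB.

52.1 dB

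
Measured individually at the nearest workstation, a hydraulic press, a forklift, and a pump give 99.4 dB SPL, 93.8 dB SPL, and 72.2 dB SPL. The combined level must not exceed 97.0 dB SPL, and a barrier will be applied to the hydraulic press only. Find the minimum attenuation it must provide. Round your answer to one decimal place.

Everything except the hydraulic press sums to 10^(93.8/10) + 10^(72.2/10) = 2.415e+09 in linear terms, 93.83 dB SPL.
To meet 97.0 dB SPL overall, the treated hydraulic press may contribute at most 10^(97.0/10) − 2.415e+09 = 2.596e+09, i.e. 94.14 dB SPL.
Required insertion loss = 99.4 − 94.14 = 5.26 dB.

5.3 dB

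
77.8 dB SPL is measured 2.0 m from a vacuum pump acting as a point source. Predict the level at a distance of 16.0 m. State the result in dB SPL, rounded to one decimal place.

59.7 dB SPL

Spherical spreading from a point source gives a 20·log₁₀(r₂/r₁) drop.
L₂ = 77.8 − 20·log₁₀(16.0/2.0) = 77.8 − 18.062 = 59.74 dB SPL.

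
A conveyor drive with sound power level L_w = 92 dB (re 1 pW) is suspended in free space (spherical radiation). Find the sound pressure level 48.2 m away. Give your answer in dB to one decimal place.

47.3 dB

L_p = L_w − 10·log₁₀(4π·r²) with r = 48.2 m.
4π·r² = 2.919e+04 m², 10·log₁₀ of that is 44.653 dB.
L_p = 92 − 44.653 = 47.35 dB.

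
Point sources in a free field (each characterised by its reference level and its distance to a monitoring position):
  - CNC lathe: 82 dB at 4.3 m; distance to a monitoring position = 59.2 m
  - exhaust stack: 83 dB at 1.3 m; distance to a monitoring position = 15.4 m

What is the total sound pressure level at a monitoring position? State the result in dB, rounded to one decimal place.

Propagate each source to the receiver with L = L_ref − 20·log₁₀(r/r_ref), then add intensities.
CNC lathe: 82 − 20·log₁₀(59.2/4.3) = 82 − 22.78 = 59.22 dB.
exhaust stack: 83 − 20·log₁₀(15.4/1.3) = 83 − 21.47 = 61.53 dB.
Σ 10^(L/10) = 2.258e+06 → L_total = 10·log₁₀(2.258e+06) = 63.54 dB.

63.5 dB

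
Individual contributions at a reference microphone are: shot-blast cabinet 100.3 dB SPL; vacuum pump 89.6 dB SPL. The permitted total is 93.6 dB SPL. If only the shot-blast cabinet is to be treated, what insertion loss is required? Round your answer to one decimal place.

8.9 dB

Everything except the shot-blast cabinet sums to 10^(89.6/10) = 9.120e+08 in linear terms, 89.60 dB SPL.
The limit corresponds to 10^(93.6/10) = 2.291e+09; subtracting the fixed part leaves 1.379e+09 for the shot-blast cabinet, i.e. 91.40 dB SPL.
Required insertion loss = 100.3 − 91.40 = 8.90 dB.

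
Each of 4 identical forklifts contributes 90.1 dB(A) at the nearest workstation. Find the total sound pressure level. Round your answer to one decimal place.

L_total = L₁ + 10·log₁₀ N for N identical incoherent sources.
L_total = 90.1 + 10·log₁₀(4) = 90.1 + 6.021 = 96.12 dB(A).

96.1 dB(A)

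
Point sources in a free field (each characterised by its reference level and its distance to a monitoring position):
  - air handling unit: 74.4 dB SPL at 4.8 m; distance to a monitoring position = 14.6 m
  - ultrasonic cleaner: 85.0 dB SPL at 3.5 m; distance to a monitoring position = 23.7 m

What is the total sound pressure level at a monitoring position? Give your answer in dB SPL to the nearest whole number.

70 dB SPL

Apply inverse-square spreading to bring every level to the receiver, then sum 10^(L/10).
air handling unit: 74.4 − 20·log₁₀(14.6/4.8) = 74.4 − 9.66 = 64.74 dB SPL.
ultrasonic cleaner: 85.0 − 20·log₁₀(23.7/3.5) = 85.0 − 16.61 = 68.39 dB SPL.
Σ 10^(L/10) = 9.874e+06 → L_total = 10·log₁₀(9.874e+06) = 69.94 dB SPL.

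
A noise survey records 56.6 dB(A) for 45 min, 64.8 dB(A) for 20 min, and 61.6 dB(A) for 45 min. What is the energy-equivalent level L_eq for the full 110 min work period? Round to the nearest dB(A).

Weight each interval's intensity by its duration and average over T = 110 min:
Σ tᵢ·10^(Lᵢ/10) = 45·10^(56.6/10) + 20·10^(64.8/10) + 45·10^(61.6/10) = 1.460e+08.
L_eq = 10·log₁₀(1.460e+08/110) = 61.23 dB(A).

61 dB(A)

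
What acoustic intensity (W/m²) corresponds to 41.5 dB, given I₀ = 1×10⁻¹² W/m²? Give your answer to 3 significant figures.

1.41e-08 W/m²

I = I₀·10^(L/10) = 10⁻¹² × 10^(41.5/10) = 10^(-7.850).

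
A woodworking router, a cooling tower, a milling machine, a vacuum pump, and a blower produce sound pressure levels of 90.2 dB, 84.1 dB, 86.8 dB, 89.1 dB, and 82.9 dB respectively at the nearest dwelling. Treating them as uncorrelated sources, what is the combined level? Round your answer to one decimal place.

For uncorrelated sources the intensities add, so convert each level to linear form, sum, and take 10·log₁₀ of the total.
Σ 10^(L/10) = 10^(90.2/10) + 10^(84.1/10) + 10^(86.8/10) + 10^(89.1/10) + 10^(82.9/10) = 2.791e+09.
L_total = 10·log₁₀(2.791e+09) = 94.46 dB.

94.5 dB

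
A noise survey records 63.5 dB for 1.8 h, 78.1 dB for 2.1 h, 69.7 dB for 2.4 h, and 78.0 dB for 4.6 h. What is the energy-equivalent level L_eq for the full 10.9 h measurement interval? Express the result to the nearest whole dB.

Weight each interval's intensity by its duration and average over T = 10.9 h:
Σ tᵢ·10^(Lᵢ/10) = 1.8·10^(63.5/10) + 2.1·10^(78.1/10) + 2.4·10^(69.7/10) + 4.6·10^(78.0/10) = 4.523e+08.
L_eq = 10·log₁₀(4.523e+08/10.9) = 76.18 dB.

76 dB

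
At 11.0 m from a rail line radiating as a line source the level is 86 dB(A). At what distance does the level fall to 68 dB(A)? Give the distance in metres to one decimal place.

694.1 m

Line-source spreading drops the level by 10·log₁₀(r₂/r₁); inverting, r₂/r₁ = 10^(ΔL/10).
r₂ = 11.0·10^((86−68)/10) = 11.0·10^(18.0/10) = 694.05 m.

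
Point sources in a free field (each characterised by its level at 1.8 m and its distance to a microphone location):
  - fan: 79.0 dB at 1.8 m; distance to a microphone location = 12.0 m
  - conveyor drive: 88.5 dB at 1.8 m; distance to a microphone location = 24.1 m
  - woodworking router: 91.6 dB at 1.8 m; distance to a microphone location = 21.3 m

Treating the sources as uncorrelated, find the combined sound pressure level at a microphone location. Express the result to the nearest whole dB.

72 dB

Propagate each source to the receiver with L = L_ref − 20·log₁₀(r/r_ref), then add intensities.
fan: 79.0 − 20·log₁₀(12.0/1.8) = 79.0 − 16.48 = 62.52 dB.
conveyor drive: 88.5 − 20·log₁₀(24.1/1.8) = 88.5 − 22.53 = 65.97 dB.
woodworking router: 91.6 − 20·log₁₀(21.3/1.8) = 91.6 − 21.46 = 70.14 dB.
Σ 10^(L/10) = 1.606e+07 → L_total = 10·log₁₀(1.606e+07) = 72.06 dB.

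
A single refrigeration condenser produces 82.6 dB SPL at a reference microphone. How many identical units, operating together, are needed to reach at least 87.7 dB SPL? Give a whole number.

4

N identical sources give L₁ + 10·log₁₀ N, so require 10·log₁₀ N ≥ 87.7 − 82.6 = 5.1 dB.
N ≥ 10^(5.1/10) = 3.236, so N = 4.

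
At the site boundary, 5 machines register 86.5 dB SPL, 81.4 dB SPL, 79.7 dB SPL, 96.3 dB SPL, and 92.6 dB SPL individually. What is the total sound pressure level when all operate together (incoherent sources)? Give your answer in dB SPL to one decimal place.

98.3 dB SPL

Incoherent sources combine by intensity addition: L_total = 10·log₁₀(Σ 10^(L_i/10)).
Σ 10^(L/10) = 10^(86.5/10) + 10^(81.4/10) + 10^(79.7/10) + 10^(96.3/10) + 10^(92.6/10) = 6.764e+09.
L_total = 10·log₁₀(6.764e+09) = 98.30 dB SPL.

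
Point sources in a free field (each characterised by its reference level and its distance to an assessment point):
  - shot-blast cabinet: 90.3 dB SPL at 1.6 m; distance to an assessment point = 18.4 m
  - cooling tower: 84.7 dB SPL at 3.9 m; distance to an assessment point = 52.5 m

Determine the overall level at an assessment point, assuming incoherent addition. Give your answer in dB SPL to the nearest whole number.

Apply inverse-square spreading to bring every level to the receiver, then sum 10^(L/10).
shot-blast cabinet: 90.3 − 20·log₁₀(18.4/1.6) = 90.3 − 21.21 = 69.09 dB SPL.
cooling tower: 84.7 − 20·log₁₀(52.5/3.9) = 84.7 − 22.58 = 62.12 dB SPL.
Σ 10^(L/10) = 9.731e+06 → L_total = 10·log₁₀(9.731e+06) = 69.88 dB SPL.

70 dB SPL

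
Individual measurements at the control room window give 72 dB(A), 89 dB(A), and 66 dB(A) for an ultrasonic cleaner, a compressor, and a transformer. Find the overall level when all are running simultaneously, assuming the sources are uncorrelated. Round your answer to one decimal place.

89.1 dB(A)

Incoherent sources combine by intensity addition: L_total = 10·log₁₀(Σ 10^(L_i/10)).
Σ 10^(L/10) = 10^(72/10) + 10^(89/10) + 10^(66/10) = 8.142e+08.
L_total = 10·log₁₀(8.142e+08) = 89.11 dB(A).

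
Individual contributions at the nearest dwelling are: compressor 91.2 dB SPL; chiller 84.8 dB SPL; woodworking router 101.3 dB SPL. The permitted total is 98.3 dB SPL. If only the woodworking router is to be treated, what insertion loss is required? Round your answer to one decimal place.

Fixed contribution from the other sources: Σ 10^(L/10) = 10^(91.2/10) + 10^(84.8/10) = 1.620e+09 (92.10 dB SPL).
The limit corresponds to 10^(98.3/10) = 6.761e+09; subtracting the fixed part leaves 5.141e+09 for the woodworking router, i.e. 97.11 dB SPL.
Required insertion loss = 101.3 − 97.11 = 4.19 dB.

4.2 dB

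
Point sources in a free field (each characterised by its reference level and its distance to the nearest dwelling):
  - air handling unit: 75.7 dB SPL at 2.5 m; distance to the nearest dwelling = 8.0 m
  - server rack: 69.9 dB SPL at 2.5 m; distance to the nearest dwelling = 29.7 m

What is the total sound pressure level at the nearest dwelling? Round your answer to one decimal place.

Apply inverse-square spreading to bring every level to the receiver, then sum 10^(L/10).
air handling unit: 75.7 − 20·log₁₀(8.0/2.5) = 75.7 − 10.10 = 65.60 dB SPL.
server rack: 69.9 − 20·log₁₀(29.7/2.5) = 69.9 − 21.50 = 48.40 dB SPL.
Σ 10^(L/10) = 3.698e+06 → L_total = 10·log₁₀(3.698e+06) = 65.68 dB SPL.

65.7 dB SPL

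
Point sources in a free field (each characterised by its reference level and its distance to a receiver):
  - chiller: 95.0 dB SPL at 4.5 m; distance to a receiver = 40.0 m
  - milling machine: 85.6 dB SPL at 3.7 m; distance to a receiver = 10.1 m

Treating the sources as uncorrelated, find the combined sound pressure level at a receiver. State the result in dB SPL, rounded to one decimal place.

79.5 dB SPL

Apply inverse-square spreading to bring every level to the receiver, then sum 10^(L/10).
chiller: 95.0 − 20·log₁₀(40.0/4.5) = 95.0 − 18.98 = 76.02 dB SPL.
milling machine: 85.6 − 20·log₁₀(10.1/3.7) = 85.6 − 8.72 = 76.88 dB SPL.
Σ 10^(L/10) = 8.875e+07 → L_total = 10·log₁₀(8.875e+07) = 79.48 dB SPL.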